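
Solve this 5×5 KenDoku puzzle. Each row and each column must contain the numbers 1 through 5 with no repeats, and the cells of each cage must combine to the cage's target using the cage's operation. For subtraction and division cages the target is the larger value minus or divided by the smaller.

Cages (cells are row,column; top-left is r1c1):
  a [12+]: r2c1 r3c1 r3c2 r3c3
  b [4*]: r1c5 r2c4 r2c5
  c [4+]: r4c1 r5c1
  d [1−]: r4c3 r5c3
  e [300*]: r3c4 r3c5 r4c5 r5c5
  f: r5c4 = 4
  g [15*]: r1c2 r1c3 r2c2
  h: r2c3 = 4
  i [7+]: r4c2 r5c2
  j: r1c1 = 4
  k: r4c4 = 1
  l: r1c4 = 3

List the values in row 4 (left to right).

Cage j is given, which forces r1c1 = 4.
Cage l is given, so r1c4 = 3.
Cage h is given, so r2c3 = 4.
4 is placed in row 2; hence r2c5 = 1.
Cage e has product 300; hence r3c4 = 5.
Cage k is a single given cell, so r4c4 = 1.
F is a freebie, leaving r5c4 = 4.
Column 5 now contains 1, so r1c5 = 2.
The 3 cells of cage g must have product 15, leaving r2c2 = 3.
1 is placed in row 2, leaving r2c4 = 2.
The 4 cells of cage a must have sum 12, which forces r3c2 = 4.
4 is placed in row 3, which forces r3c5 = 3.
Row 4 already has 1, which forces r4c1 = 3.
Row 4 already has 3, which forces r4c3 = 2.
The two cells of cage c must have sum 4, so r5c1 = 1.
Row 5 now contains 1; hence r5c3 = 3.
3 is placed in column 5, which forces r5c5 = 5.
3 is placed in row 2, so r2c1 = 5.
Column 1 now contains 1; hence r3c1 = 2.
2 is placed in column 3, which forces r3c3 = 1.
Row 4 now contains 2, which forces r4c2 = 5.
Column 5 already has 5, leaving r4c5 = 4.
5 is placed in row 5, so r5c2 = 2.
Column 2 already has 5, so r1c2 = 1.
Column 3 already has 1; hence r1c3 = 5.
The full grid is 4 1 5 3 2 / 5 3 4 2 1 / 2 4 1 5 3 / 3 5 2 1 4 / 1 2 3 4 5.

3 5 2 1 4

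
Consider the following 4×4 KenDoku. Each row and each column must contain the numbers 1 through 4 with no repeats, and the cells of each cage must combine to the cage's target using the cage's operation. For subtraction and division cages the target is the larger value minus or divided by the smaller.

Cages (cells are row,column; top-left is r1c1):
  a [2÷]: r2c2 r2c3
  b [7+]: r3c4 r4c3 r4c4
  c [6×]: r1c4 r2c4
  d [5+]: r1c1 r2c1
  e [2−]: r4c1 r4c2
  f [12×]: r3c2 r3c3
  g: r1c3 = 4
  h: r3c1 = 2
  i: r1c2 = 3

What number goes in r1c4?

2

I is a freebie, leaving r1c2 = 3.
Cage g is a single given cell, so r1c3 = 4.
3 is placed in row 1, leaving r1c4 = 2.
Column 4 already has 2, leaving r2c4 = 3.
Cage h is given, so r3c1 = 2.
3 is placed in column 2, leaving r3c2 = 4.
4 is placed in column 3, which forces r3c3 = 3.
4 is placed in row 3, so r3c4 = 1.
1 is placed in column 4; hence r4c4 = 4.
2 is placed in row 1, leaving r1c1 = 1.
Cage d's pair has sum 5, which forces r2c1 = 4.
The two cells of cage e must have difference 2; hence r4c1 = 3.
Cage e's pair has difference 2, leaving r4c2 = 1.
The 3 cells of cage b must have sum 7, so r4c3 = 2.
Column 2 already has 1, leaving r2c2 = 2.
Column 3 already has 2, so r2c3 = 1.
Filled in: 1 3 4 2 / 4 2 1 3 / 2 4 3 1 / 3 1 2 4.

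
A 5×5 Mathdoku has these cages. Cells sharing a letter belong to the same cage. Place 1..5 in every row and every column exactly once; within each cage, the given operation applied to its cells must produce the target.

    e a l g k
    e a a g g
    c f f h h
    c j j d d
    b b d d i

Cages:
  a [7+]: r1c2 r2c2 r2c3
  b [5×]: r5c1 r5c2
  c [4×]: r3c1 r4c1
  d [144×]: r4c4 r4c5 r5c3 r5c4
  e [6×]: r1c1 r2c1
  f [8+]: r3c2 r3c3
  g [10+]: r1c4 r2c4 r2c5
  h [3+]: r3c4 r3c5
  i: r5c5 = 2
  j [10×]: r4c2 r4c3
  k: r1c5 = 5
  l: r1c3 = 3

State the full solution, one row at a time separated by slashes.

2 4 3 1 5 / 3 2 1 5 4 / 4 3 5 2 1 / 1 5 2 4 3 / 5 1 4 3 2

Cage l is given, which forces r1c3 = 3.
Cage k is given, leaving r1c5 = 5.
3 is placed in column 3, so r3c3 = 5.
Column 3 already has 5, so r4c3 = 2.
3 is placed in column 3, leaving r5c3 = 4.
4 is placed in row 5, leaving r5c4 = 3.
Cage i is a single given cell; hence r5c5 = 2.
Row 1 already has 3, so r1c1 = 2.
Cage e needs two cells with product 6, leaving r2c1 = 3.
Column 3 now contains 4, leaving r2c3 = 1.
Row 2 now contains 1, leaving r2c5 = 4.
Row 3 now contains 5, which forces r3c2 = 3.
The two cells of cage h must have sum 3, leaving r3c4 = 2.
Column 5 already has 2; hence r3c5 = 1.
2 is placed in row 4, which forces r4c2 = 5.
Column 4 now contains 3, which forces r4c4 = 4.
The 4 cells of cage d must have product 144, so r4c5 = 3.
5 is placed in column 2, which forces r5c2 = 1.
Column 2 already has 1, which forces r1c2 = 4.
Column 4 now contains 4; hence r1c4 = 1.
5 is placed in column 2, which forces r2c2 = 2.
2 is placed in column 4, leaving r2c4 = 5.
Row 3 now contains 1; hence r3c1 = 4.
Row 4 now contains 4, leaving r4c1 = 1.
Row 5 now contains 1; hence r5c1 = 5.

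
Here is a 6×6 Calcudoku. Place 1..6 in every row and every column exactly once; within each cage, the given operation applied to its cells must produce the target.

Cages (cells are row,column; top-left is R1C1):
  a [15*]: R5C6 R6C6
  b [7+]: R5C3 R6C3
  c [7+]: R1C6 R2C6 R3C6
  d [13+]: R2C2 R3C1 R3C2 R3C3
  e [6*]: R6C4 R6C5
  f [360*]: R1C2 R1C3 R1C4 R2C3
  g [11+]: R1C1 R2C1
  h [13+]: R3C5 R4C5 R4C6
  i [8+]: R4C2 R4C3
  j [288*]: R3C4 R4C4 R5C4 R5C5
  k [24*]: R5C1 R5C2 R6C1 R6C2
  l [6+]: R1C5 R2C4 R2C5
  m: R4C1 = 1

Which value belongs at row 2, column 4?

Cage m is given, which forces R4C1 = 1.
The only place for 5 in column 4 is R1C4.
5 is placed in row 1, leaving R1C1 = 6.
Cage g needs two cells with sum 11, leaving R2C1 = 5.
Cage f needs product 360, leaving R2C3 = 6.
Row 5 needs a 1, and only R5C2 is open for it.
The only place for 1 in column 3 is R3C3.
The only place for 6 in column 6 is R4C6.
The only place for 6 in column 2 is R3C2.
The 4 cells of cage j must have product 288, so R5C4 = 6.
Cage j has product 288, which forces R5C5 = 4.
The only place for 5 in row 3 is R3C5.
5 is placed in column 5; hence R4C5 = 2.
The 3 cells of cage l must have sum 6; hence R2C4 = 2.
2 is placed in column 4, so R6C4 = 1.
The two cells of cage e must have product 6, which forces R6C5 = 6.
The only place for 2 in row 1 is R1C6.
The 3 cells of cage c must have sum 7, which forces R2C6 = 1.
Column 6 already has 2; hence R3C6 = 4.
The 3 cells of cage l must have sum 6, so R1C5 = 1.
1 is placed in row 2; hence R2C5 = 3.
Row 3 already has 4, leaving R3C4 = 3.
Cage j needs product 288, so R4C4 = 4.
3 is placed in row 2, leaving R2C2 = 4.
Row 3 now contains 3, so R3C1 = 2.
2 is placed in column 1, which forces R5C1 = 3.
3 is placed in row 5; hence R5C6 = 5.
3 is placed in column 1, leaving R6C1 = 4.
Column 6 now contains 5, so R6C6 = 3.
Column 2 already has 4, which forces R1C2 = 3.
The 4 cells of cage f must have product 360, so R1C3 = 4.
Column 2 already has 3; hence R4C2 = 5.
Row 4 already has 5, so R4C3 = 3.
Row 5 already has 5, which forces R5C3 = 2.
Row 6 already has 3, which forces R6C2 = 2.
Cage b's pair has sum 7, so R6C3 = 5.
Filled in: 6 3 4 5 1 2 / 5 4 6 2 3 1 / 2 6 1 3 5 4 / 1 5 3 4 2 6 / 3 1 2 6 4 5 / 4 2 5 1 6 3.

2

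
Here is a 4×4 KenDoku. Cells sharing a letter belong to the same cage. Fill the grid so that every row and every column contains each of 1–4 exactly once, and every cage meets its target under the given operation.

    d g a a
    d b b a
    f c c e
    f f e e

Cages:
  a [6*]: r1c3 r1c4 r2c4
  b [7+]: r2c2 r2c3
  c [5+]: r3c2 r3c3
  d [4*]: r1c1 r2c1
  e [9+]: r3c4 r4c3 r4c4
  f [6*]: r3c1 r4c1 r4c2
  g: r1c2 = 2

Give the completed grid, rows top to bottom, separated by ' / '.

Cage g is a single given cell, which forces r1c2 = 2.
Cage a has product 6, leaving r2c4 = 2.
The only place for 4 in row 1 is r1c1.
4 is placed in column 1, which forces r2c1 = 1.
Cage f needs product 6, which forces r4c2 = 1.
The 3 cells of cage e must have sum 9, which forces r4c3 = 2.
Cage f needs product 6, so r3c1 = 2.
The two cells of cage c must have sum 5; hence r3c2 = 4.
Column 3 now contains 2; hence r3c3 = 1.
Row 3 already has 4; hence r3c4 = 3.
Row 4 now contains 2, leaving r4c1 = 3.
Column 4 now contains 3; hence r4c4 = 4.
1 is placed in column 3, so r1c3 = 3.
Column 4 now contains 3, leaving r1c4 = 1.
Column 2 already has 4, so r2c2 = 3.
Cage b needs two cells with sum 7; hence r2c3 = 4.

4 2 3 1 / 1 3 4 2 / 2 4 1 3 / 3 1 2 4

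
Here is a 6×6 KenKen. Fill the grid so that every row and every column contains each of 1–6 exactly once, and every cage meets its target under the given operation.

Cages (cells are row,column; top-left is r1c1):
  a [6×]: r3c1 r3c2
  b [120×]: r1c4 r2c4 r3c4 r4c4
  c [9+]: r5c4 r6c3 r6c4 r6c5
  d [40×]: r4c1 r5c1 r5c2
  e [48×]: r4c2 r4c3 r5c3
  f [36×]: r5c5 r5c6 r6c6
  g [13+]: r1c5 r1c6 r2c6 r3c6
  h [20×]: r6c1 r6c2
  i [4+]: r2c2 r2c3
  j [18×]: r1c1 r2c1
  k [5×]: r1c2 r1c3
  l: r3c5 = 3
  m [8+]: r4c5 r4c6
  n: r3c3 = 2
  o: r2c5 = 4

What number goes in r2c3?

1

Cage o is a single given cell, so r2c5 = 4.
Cage n is given; hence r3c3 = 2.
Cage l is given; hence r3c5 = 3.
In row 4, 1 can only go at r4c4, so r4c4 = 1.
In row 2, 2 can only go at r2c6, so r2c6 = 2.
In row 1, 2 can only go at r1c5, so r1c5 = 2.
Column 5 already has 2, which forces r4c5 = 5.
The two cells of cage m must have sum 8, leaving r4c6 = 3.
Cage c needs sum 9, leaving r5c4 = 3.
Column 5 already has 2, which forces r5c5 = 6.
The 3 cells of cage f must have product 36, leaving r5c6 = 1.
Cage c has sum 9, which forces r6c3 = 3.
The 4 cells of cage c must have sum 9, so r6c4 = 2.
Column 5 already has 2, so r6c5 = 1.
Cage f needs product 36, so r6c6 = 6.
Cage i's pair has sum 4; hence r2c2 = 3.
Column 3 already has 3, so r2c3 = 1.
The 3 cells of cage e must have product 48, leaving r4c2 = 2.
Cage e needs product 48; hence r4c3 = 6.
6 is placed in row 5; hence r5c3 = 4.
Cage j needs two cells with product 18; hence r1c1 = 3.
The two cells of cage k must have product 5; hence r1c2 = 1.
Column 3 now contains 1, which forces r1c3 = 5.
Row 1 now contains 5, leaving r1c6 = 4.
Row 2 already has 3, leaving r2c1 = 6.
6 is placed in row 2, so r2c4 = 5.
6 is placed in column 1, leaving r3c1 = 1.
Column 2 already has 1, leaving r3c2 = 6.
Row 3 now contains 6, so r3c4 = 4.
Column 6 already has 4, which forces r3c6 = 5.
2 is placed in row 4, which forces r4c1 = 4.
Cage d has product 40, which forces r5c1 = 2.
Row 5 already has 4, so r5c2 = 5.
Column 1 now contains 4, so r6c1 = 5.
Column 2 now contains 5, leaving r6c2 = 4.
Row 1 already has 4; hence r1c4 = 6.
Filled in: 3 1 5 6 2 4 / 6 3 1 5 4 2 / 1 6 2 4 3 5 / 4 2 6 1 5 3 / 2 5 4 3 6 1 / 5 4 3 2 1 6.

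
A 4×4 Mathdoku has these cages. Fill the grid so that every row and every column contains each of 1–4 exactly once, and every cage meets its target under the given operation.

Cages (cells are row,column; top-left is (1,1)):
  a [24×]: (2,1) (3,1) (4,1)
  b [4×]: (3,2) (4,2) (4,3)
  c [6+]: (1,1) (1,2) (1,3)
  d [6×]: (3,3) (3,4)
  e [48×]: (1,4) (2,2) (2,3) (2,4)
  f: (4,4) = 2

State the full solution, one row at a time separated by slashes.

Cage f is given, leaving (4,4) = 2.
Column 4 already has 2; hence (1,4) = 4.
Cage b needs product 4, leaving (3,2) = 1.
Cage d needs two cells with product 6; hence (3,3) = 2.
Column 4 already has 2, so (3,4) = 3.
The 3 cells of cage b must have product 4, which forces (4,2) = 4.
2 is placed in row 4, so (4,3) = 1.
Cage c needs sum 6, which forces (1,1) = 1.
Cage c needs sum 6, leaving (1,2) = 2.
1 is placed in column 3, so (1,3) = 3.
Cage a needs product 24; hence (2,1) = 2.
Column 2 now contains 4; hence (2,2) = 3.
The 4 cells of cage e must have product 48; hence (2,3) = 4.
Column 4 now contains 3, which forces (2,4) = 1.
Row 3 already has 3, so (3,1) = 4.
Row 4 already has 4, leaving (4,1) = 3.

1 2 3 4 / 2 3 4 1 / 4 1 2 3 / 3 4 1 2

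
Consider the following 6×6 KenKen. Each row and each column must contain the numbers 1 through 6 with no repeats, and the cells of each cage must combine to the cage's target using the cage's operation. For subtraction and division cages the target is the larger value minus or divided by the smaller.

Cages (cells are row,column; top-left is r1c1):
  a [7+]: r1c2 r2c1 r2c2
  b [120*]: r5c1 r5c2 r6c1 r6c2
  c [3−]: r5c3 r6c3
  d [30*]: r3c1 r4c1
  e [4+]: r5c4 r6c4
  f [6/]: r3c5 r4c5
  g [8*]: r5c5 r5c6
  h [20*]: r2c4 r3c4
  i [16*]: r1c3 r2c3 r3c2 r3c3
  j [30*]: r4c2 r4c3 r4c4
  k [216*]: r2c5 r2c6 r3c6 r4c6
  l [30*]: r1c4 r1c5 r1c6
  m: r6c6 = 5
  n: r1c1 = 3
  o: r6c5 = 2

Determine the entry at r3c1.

5

Cage n is given, leaving r1c1 = 3.
The 4 cells of cage i must have product 16; hence r3c2 = 2.
O is a freebie; hence r6c5 = 2.
Cage m is a single given cell, leaving r6c6 = 5.
Column 5 already has 2, which forces r5c5 = 4.
The two cells of cage g must have product 8, which forces r5c6 = 2.
Cage k has product 216, so r2c5 = 3.
In row 1, 2 can only go at r1c3, so r1c3 = 2.
The only place for 4 in row 1 is r1c2.
Cage a needs sum 7, which forces r2c1 = 2.
The 3 cells of cage a must have sum 7, so r2c2 = 1.
1 is placed in row 2, which forces r2c3 = 4.
Row 2 now contains 4, so r2c4 = 5.
Row 2 now contains 4; hence r2c6 = 6.
4 is placed in column 3, which forces r3c3 = 1.
5 is placed in column 4; hence r3c4 = 4.
Row 3 already has 1; hence r3c5 = 6.
4 is placed in row 3, so r3c6 = 3.
6 is placed in column 5, leaving r4c5 = 1.
3 is placed in column 6; hence r4c6 = 4.
Cage b needs product 120; hence r6c1 = 4.
Column 2 now contains 1; hence r6c2 = 6.
6 is placed in row 6, leaving r6c3 = 3.
3 is placed in row 6; hence r6c4 = 1.
Column 4 now contains 1, leaving r1c4 = 6.
Column 5 already has 1; hence r1c5 = 5.
Column 6 now contains 6; hence r1c6 = 1.
6 is placed in row 3, which forces r3c1 = 5.
The two cells of cage d must have product 30, leaving r4c1 = 6.
Cage j needs product 30, leaving r4c2 = 3.
The 3 cells of cage j must have product 30, which forces r4c3 = 5.
Cage j has product 30, which forces r4c4 = 2.
Cage b has product 120; hence r5c1 = 1.
Column 2 now contains 6, leaving r5c2 = 5.
Column 3 now contains 3, so r5c3 = 6.
Column 4 now contains 1, which forces r5c4 = 3.
The full grid is 3 4 2 6 5 1 / 2 1 4 5 3 6 / 5 2 1 4 6 3 / 6 3 5 2 1 4 / 1 5 6 3 4 2 / 4 6 3 1 2 5.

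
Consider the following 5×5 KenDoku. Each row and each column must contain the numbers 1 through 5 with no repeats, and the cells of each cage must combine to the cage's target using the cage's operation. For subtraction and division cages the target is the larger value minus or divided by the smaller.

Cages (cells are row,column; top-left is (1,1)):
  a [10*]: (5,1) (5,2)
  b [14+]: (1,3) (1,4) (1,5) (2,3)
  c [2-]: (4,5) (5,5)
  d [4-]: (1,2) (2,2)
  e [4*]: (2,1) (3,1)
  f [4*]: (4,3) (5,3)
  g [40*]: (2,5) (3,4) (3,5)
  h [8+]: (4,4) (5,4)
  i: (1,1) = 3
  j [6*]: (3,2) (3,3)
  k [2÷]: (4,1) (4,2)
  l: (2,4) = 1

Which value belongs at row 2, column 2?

Cage i is a single given cell; hence (1,1) = 3.
Cage l is given, so (2,4) = 1.
Cage d needs two cells with difference 4; hence (1,2) = 1.
Row 2 now contains 1; hence (2,1) = 4.
Row 2 now contains 1; hence (2,2) = 5.
Row 2 now contains 4, leaving (2,3) = 3.
Row 2 now contains 5; hence (2,5) = 2.
Cage e needs two cells with product 4, leaving (3,1) = 1.
3 is placed in column 3, leaving (3,3) = 2.
Column 1 already has 1, so (4,1) = 2.
2 is placed in row 4, which forces (4,2) = 4.
4 is placed in row 4, so (4,3) = 1.
Column 1 now contains 2, leaving (5,1) = 5.
Column 2 now contains 5; hence (5,2) = 2.
1 is placed in column 3, which forces (5,3) = 4.
Row 5 already has 5; hence (5,4) = 3.
3 is placed in row 5, which forces (5,5) = 1.
Column 3 now contains 4, which forces (1,3) = 5.
Cage b has sum 14, so (1,4) = 2.
Cage b has sum 14; hence (1,5) = 4.
Row 3 now contains 2, which forces (3,2) = 3.
Column 5 now contains 4, which forces (3,5) = 5.
Column 4 now contains 3; hence (4,4) = 5.
Cage c's pair has difference 2, leaving (4,5) = 3.
Row 3 already has 5, so (3,4) = 4.
Completed grid: 3 1 5 2 4 / 4 5 3 1 2 / 1 3 2 4 5 / 2 4 1 5 3 / 5 2 4 3 1.

5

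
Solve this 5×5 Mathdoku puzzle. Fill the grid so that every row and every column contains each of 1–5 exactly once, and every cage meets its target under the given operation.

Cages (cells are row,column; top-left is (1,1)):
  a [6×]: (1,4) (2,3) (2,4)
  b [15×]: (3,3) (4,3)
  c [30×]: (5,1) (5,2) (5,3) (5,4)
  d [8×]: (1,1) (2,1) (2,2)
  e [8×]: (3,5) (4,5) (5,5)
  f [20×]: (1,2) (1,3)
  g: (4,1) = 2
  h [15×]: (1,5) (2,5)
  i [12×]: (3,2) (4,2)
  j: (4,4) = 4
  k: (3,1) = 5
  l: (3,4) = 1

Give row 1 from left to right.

1 5 4 2 3

Cage k is a single given cell, which forces (3,1) = 5.
Row 3 now contains 5, which forces (3,3) = 3.
Cage l is given, so (3,4) = 1.
G is a freebie, so (4,1) = 2.
3 is placed in column 3; hence (4,3) = 5.
Cage j is given, so (4,4) = 4.
Row 4 now contains 4, so (4,5) = 1.
Cage f's pair has product 20, leaving (1,2) = 5.
5 is placed in column 3; hence (1,3) = 4.
5 is placed in row 1, which forces (1,5) = 3.
Cage d needs product 8, so (2,2) = 2.
The 3 cells of cage a must have product 6, so (2,3) = 1.
2 is placed in row 2, leaving (2,4) = 3.
Column 5 now contains 3, so (2,5) = 5.
Row 3 already has 3, which forces (3,2) = 4.
4 is placed in row 3, so (3,5) = 2.
Row 4 now contains 4; hence (4,2) = 3.
Column 2 already has 3, leaving (5,2) = 1.
Column 3 already has 1; hence (5,3) = 2.
Row 5 already has 2, leaving (5,4) = 5.
2 is placed in column 5, which forces (5,5) = 4.
4 is placed in row 1, so (1,1) = 1.
3 is placed in row 1, leaving (1,4) = 2.
Row 2 now contains 1, so (2,1) = 4.
Row 5 already has 1, which forces (5,1) = 3.
The full grid is 1 5 4 2 3 / 4 2 1 3 5 / 5 4 3 1 2 / 2 3 5 4 1 / 3 1 2 5 4.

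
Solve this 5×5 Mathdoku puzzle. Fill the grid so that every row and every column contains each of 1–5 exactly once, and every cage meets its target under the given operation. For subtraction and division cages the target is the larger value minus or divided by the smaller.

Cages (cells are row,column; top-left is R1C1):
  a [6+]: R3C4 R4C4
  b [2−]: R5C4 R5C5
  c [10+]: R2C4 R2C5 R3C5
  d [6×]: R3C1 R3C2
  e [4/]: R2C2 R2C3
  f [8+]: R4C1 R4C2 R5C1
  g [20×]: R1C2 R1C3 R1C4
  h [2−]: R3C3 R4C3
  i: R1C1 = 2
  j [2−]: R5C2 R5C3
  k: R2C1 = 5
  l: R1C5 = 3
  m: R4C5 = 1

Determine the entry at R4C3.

2

Cage i is given, leaving R1C1 = 2.
Cage l is a single given cell, which forces R1C5 = 3.
K is a freebie, leaving R2C1 = 5.
Column 1 already has 2, which forces R3C1 = 3.
Row 3 now contains 3, so R3C2 = 2.
Cage m is given; hence R4C5 = 1.
Row 4 now contains 1; hence R4C1 = 4.
Cage f needs sum 8, which forces R4C2 = 3.
3 is placed in row 4, so R4C3 = 2.
Row 4 now contains 2, so R4C4 = 5.
Cage f needs sum 8, so R5C1 = 1.
Cage h needs two cells with difference 2; hence R3C3 = 4.
The two cells of cage a must have sum 6, which forces R3C4 = 1.
4 is placed in row 3, so R3C5 = 5.
Cage j needs two cells with difference 2, which forces R5C2 = 5.
Cage j needs two cells with difference 2, so R5C3 = 3.
Cage g has product 20; hence R1C2 = 1.
Cage g needs product 20; hence R1C3 = 5.
Column 4 now contains 1, so R1C4 = 4.
Cage e's pair has quotient 4, leaving R2C2 = 4.
Column 3 now contains 4, leaving R2C3 = 1.
Cage c has sum 10, leaving R2C4 = 3.
Cage c needs sum 10, leaving R2C5 = 2.
4 is placed in column 4; hence R5C4 = 2.
Column 5 already has 2, leaving R5C5 = 4.
The full grid is 2 1 5 4 3 / 5 4 1 3 2 / 3 2 4 1 5 / 4 3 2 5 1 / 1 5 3 2 4.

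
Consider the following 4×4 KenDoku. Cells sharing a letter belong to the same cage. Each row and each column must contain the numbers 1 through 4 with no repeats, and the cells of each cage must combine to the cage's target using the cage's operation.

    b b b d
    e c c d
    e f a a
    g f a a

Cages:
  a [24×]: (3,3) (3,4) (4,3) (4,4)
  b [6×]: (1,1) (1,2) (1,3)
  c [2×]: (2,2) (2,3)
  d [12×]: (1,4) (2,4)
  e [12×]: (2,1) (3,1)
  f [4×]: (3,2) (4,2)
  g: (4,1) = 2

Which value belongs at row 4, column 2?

Cage g is a single given cell, so (4,1) = 2.
In row 1, 4 can only go at (1,4), so (1,4) = 4.
Column 4 now contains 4; hence (2,4) = 3.
3 is placed in column 4, so (4,4) = 1.
Row 2 now contains 3, so (2,1) = 4.
Cage e needs two cells with product 12, which forces (3,1) = 3.
Cage f's pair has product 4; hence (3,2) = 1.
Row 3 now contains 3, so (3,3) = 4.
Column 4 already has 1, leaving (3,4) = 2.
Row 4 already has 1, so (4,2) = 4.
Column 3 already has 4; hence (4,3) = 3.
Column 1 now contains 3, leaving (1,1) = 1.
Cage b needs product 6, which forces (1,2) = 3.
Cage b has product 6, so (1,3) = 2.
1 is placed in column 2, leaving (2,2) = 2.
Cage c's pair has product 2, which forces (2,3) = 1.
Completed grid: 1 3 2 4 / 4 2 1 3 / 3 1 4 2 / 2 4 3 1.

4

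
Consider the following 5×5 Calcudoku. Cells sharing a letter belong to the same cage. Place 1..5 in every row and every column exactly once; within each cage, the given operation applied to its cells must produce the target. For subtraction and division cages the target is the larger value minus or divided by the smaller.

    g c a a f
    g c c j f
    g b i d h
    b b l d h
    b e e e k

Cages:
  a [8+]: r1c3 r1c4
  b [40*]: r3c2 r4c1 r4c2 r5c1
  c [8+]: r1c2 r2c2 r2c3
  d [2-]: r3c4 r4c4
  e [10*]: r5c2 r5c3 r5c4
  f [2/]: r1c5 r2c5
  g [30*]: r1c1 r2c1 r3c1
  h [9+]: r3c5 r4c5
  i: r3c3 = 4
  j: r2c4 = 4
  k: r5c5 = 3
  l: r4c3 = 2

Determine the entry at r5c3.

J is a freebie, leaving r2c4 = 4.
I is a freebie; hence r3c3 = 4.
Row 3 already has 4, which forces r3c5 = 5.
Cage l is a single given cell, leaving r4c3 = 2.
Column 5 already has 5, which forces r4c5 = 4.
K is a freebie, so r5c5 = 3.
The 4 cells of cage b must have product 40; hence r3c2 = 2.
Cage b needs product 40, which forces r5c1 = 4.
The 3 cells of cage c must have sum 8, which forces r1c2 = 4.
2 is placed in row 3, which forces r3c1 = 3.
Row 3 now contains 3, so r3c4 = 1.
Cage e has product 10; hence r5c4 = 2.
Cage d needs two cells with difference 2, so r4c4 = 3.
Cage a's pair has sum 8, so r1c3 = 3.
3 is placed in column 4, leaving r1c4 = 5.
3 is placed in column 3; hence r2c3 = 1.
1 is placed in row 2; hence r2c5 = 2.
Column 3 now contains 1; hence r5c3 = 5.
Row 1 now contains 5, so r1c1 = 2.
Column 5 already has 2; hence r1c5 = 1.
Row 2 already has 2, so r2c1 = 5.
1 is placed in row 2; hence r2c2 = 3.
Column 1 now contains 5, which forces r4c1 = 1.
1 is placed in row 4; hence r4c2 = 5.
Row 5 already has 5, which forces r5c2 = 1.
Completed grid: 2 4 3 5 1 / 5 3 1 4 2 / 3 2 4 1 5 / 1 5 2 3 4 / 4 1 5 2 3.

5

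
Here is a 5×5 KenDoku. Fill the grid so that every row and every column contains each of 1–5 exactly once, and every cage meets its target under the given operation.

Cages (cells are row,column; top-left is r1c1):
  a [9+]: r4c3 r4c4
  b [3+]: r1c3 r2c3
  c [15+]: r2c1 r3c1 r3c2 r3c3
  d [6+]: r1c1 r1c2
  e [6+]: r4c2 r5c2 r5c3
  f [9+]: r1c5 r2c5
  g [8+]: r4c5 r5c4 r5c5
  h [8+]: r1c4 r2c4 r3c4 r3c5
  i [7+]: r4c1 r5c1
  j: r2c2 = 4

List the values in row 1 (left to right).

1 5 2 3 4

J is a freebie, leaving r2c2 = 4.
Row 2 now contains 4, leaving r2c5 = 5.
Column 5 already has 5, which forces r1c5 = 4.
Row 2 already has 5, so r2c1 = 3.
Row 1 needs a 3, and only r1c4 is open for it.
Cage h has sum 8, so r2c4 = 2.
Cage h needs sum 8; hence r3c4 = 1.
Cage h needs sum 8; hence r3c5 = 2.
Cage b needs two cells with sum 3, leaving r1c3 = 2.
Row 2 now contains 2; hence r2c3 = 1.
Column 3 already has 1, so r5c3 = 3.
Cage g needs sum 8, which forces r5c4 = 4.
Row 5 already has 3, so r5c5 = 1.
The 4 cells of cage c must have sum 15, leaving r3c2 = 3.
Cage e has sum 6, which forces r4c2 = 1.
The two cells of cage a must have sum 9, leaving r4c3 = 4.
4 is placed in column 4, which forces r4c4 = 5.
1 is placed in column 5, so r4c5 = 3.
Row 5 already has 1, so r5c2 = 2.
Cage d's pair has sum 6, so r1c1 = 1.
Column 2 now contains 1; hence r1c2 = 5.
The 4 cells of cage c must have sum 15; hence r3c1 = 4.
4 is placed in column 3, leaving r3c3 = 5.
Row 4 already has 5, so r4c1 = 2.
2 is placed in row 5, so r5c1 = 5.
The full grid is 1 5 2 3 4 / 3 4 1 2 5 / 4 3 5 1 2 / 2 1 4 5 3 / 5 2 3 4 1.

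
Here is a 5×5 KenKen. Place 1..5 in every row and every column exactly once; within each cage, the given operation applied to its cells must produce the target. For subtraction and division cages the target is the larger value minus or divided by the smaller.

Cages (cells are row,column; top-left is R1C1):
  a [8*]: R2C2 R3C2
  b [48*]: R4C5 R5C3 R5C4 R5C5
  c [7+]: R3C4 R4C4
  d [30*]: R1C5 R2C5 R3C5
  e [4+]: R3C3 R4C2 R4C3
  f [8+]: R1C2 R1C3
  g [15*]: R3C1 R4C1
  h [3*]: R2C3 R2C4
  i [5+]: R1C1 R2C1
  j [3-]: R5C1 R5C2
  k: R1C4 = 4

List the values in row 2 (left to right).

Cage k is given; hence R1C4 = 4.
Cage e has sum 4, leaving R3C3 = 1.
Cage e has sum 4, which forces R4C2 = 1.
Cage e has sum 4, leaving R4C3 = 2.
Row 4 now contains 2, leaving R4C5 = 4.
Column 3 now contains 1, leaving R2C3 = 3.
The two cells of cage h must have product 3, leaving R2C4 = 1.
Cage c's pair has sum 7, so R3C4 = 2.
The two cells of cage c must have sum 7, so R4C4 = 5.
Cage b needs product 48; hence R5C3 = 4.
Column 4 now contains 1, so R5C4 = 3.
3 is placed in row 5, leaving R5C5 = 1.
Cage f needs two cells with sum 8, leaving R1C2 = 3.
3 is placed in column 3, which forces R1C3 = 5.
Row 1 now contains 5, leaving R1C5 = 2.
The two cells of cage a must have product 8, which forces R2C2 = 2.
2 is placed in column 5, so R2C5 = 5.
The two cells of cage g must have product 15; hence R3C1 = 5.
2 is placed in row 3, leaving R3C2 = 4.
Column 5 now contains 5; hence R3C5 = 3.
5 is placed in row 4, which forces R4C1 = 3.
Column 1 already has 5, leaving R5C1 = 2.
Column 2 now contains 2, leaving R5C2 = 5.
Row 1 now contains 3; hence R1C1 = 1.
Row 2 already has 2, leaving R2C1 = 4.
Filled in: 1 3 5 4 2 / 4 2 3 1 5 / 5 4 1 2 3 / 3 1 2 5 4 / 2 5 4 3 1.

4 2 3 1 5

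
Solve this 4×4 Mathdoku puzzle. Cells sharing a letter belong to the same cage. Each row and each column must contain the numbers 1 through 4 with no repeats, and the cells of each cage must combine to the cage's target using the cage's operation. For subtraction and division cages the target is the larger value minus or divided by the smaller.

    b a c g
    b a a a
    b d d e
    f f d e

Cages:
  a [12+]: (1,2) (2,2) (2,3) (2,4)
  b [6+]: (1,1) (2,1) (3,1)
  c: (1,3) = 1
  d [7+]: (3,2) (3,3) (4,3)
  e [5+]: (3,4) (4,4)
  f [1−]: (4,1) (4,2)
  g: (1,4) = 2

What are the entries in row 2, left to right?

Cage c is a single given cell, which forces (1,3) = 1.
Cage g is a single given cell, leaving (1,4) = 2.
Row 1 now contains 2, which forces (1,1) = 3.
Row 1 now contains 3; hence (1,2) = 4.
Row 2 needs a 2, and only (2,1) is open for it.
2 is placed in column 1, leaving (3,1) = 1.
Row 3 now contains 1, so (3,2) = 2.
Row 3 now contains 1, which forces (3,4) = 4.
Column 1 already has 1, which forces (4,1) = 4.
Column 2 now contains 2, leaving (4,2) = 3.
Row 4 now contains 4, leaving (4,3) = 2.
Column 4 already has 4, which forces (4,4) = 1.
Column 2 already has 3, which forces (2,2) = 1.
Cage a needs sum 12, which forces (2,3) = 4.
Column 4 now contains 1, leaving (2,4) = 3.
4 is placed in row 3; hence (3,3) = 3.
Filled in: 3 4 1 2 / 2 1 4 3 / 1 2 3 4 / 4 3 2 1.

2 1 4 3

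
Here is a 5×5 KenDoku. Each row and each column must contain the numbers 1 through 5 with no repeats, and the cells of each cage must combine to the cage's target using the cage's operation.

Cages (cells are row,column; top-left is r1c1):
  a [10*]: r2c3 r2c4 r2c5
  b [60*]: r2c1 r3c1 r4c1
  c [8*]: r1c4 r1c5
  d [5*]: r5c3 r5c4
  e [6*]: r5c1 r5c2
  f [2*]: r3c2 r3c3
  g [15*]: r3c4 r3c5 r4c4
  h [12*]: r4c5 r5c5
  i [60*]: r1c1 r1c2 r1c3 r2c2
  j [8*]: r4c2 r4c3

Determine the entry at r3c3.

2

The only place for 4 in row 3 is r3c1.
In row 2, 4 can only go at r2c2, so r2c2 = 4.
4 is placed in column 2, which forces r4c2 = 2.
Cage j needs two cells with product 8, which forces r4c3 = 4.
4 is placed in row 4; hence r4c5 = 3.
Column 2 already has 2, which forces r5c2 = 3.
Column 5 now contains 3; hence r5c5 = 4.
Cage c needs two cells with product 8; hence r1c4 = 4.
Column 5 now contains 4; hence r1c5 = 2.
Cage b needs product 60, which forces r2c1 = 3.
Column 2 already has 2, which forces r3c2 = 1.
The two cells of cage f must have product 2, which forces r3c3 = 2.
The 3 cells of cage g must have product 15, leaving r3c4 = 3.
Row 3 already has 1, so r3c5 = 5.
3 is placed in row 4, leaving r4c1 = 5.
Row 4 already has 5; hence r4c4 = 1.
Row 5 already has 3, which forces r5c1 = 2.
Column 4 now contains 1, which forces r5c4 = 5.
Column 1 now contains 5; hence r1c1 = 1.
Column 2 already has 1, so r1c2 = 5.
Cage i needs product 60, so r1c3 = 3.
Cage a has product 10, which forces r2c3 = 5.
Column 4 now contains 5, so r2c4 = 2.
Column 5 now contains 5, leaving r2c5 = 1.
Row 5 already has 5, so r5c3 = 1.
Filled in: 1 5 3 4 2 / 3 4 5 2 1 / 4 1 2 3 5 / 5 2 4 1 3 / 2 3 1 5 4.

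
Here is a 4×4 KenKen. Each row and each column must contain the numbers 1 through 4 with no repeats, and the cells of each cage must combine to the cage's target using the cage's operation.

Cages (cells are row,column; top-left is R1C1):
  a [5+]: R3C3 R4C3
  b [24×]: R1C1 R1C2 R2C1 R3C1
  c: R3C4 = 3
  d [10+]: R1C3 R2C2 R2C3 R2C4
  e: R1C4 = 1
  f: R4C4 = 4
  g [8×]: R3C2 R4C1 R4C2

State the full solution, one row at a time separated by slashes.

3 2 4 1 / 4 3 1 2 / 1 4 2 3 / 2 1 3 4

E is a freebie, leaving R1C4 = 1.
C is a freebie; hence R3C4 = 3.
Cage f is given, which forces R4C4 = 4.
Column 4 now contains 4, which forces R2C4 = 2.
The 3 cells of cage g must have product 8, so R3C2 = 4.
4 is placed in row 3; hence R3C3 = 2.
Row 3 now contains 2; hence R3C1 = 1.
1 is placed in column 1; hence R4C1 = 2.
Row 4 already has 2; hence R4C2 = 1.
Cage a needs two cells with sum 5, so R4C3 = 3.
Cage b needs product 24; hence R1C2 = 2.
Column 3 already has 3, leaving R1C3 = 4.
1 is placed in column 2; hence R2C2 = 3.
Cage d has sum 10; hence R2C3 = 1.
Row 1 already has 4, so R1C1 = 3.
Row 2 now contains 3, which forces R2C1 = 4.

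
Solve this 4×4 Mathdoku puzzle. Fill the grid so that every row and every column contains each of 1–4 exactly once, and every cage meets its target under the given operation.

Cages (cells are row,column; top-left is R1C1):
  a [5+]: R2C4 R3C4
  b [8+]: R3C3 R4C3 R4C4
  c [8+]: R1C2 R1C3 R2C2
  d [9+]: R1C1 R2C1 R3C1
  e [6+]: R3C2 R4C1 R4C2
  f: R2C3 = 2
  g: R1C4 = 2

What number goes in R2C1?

G is a freebie; hence R1C4 = 2.
Cage f is given, leaving R2C3 = 2.
The 3 cells of cage d must have sum 9, which forces R3C1 = 2.
The only place for 2 in row 4 is R4C2.
Column 1 needs a 1, and only R4C1 is open for it.
Cage e has sum 6, which forces R3C2 = 3.
Cage b needs sum 8, leaving R3C3 = 1.
Row 3 now contains 1; hence R3C4 = 4.
4 is placed in column 4; hence R4C4 = 3.
Cage c has sum 8, which forces R1C3 = 3.
4 is placed in column 4, so R2C4 = 1.
3 is placed in row 4, leaving R4C3 = 4.
Row 1 now contains 3; hence R1C1 = 4.
Cage c needs sum 8, which forces R1C2 = 1.
The 3 cells of cage d must have sum 9; hence R2C1 = 3.
1 is placed in row 2, which forces R2C2 = 4.
Completed grid: 4 1 3 2 / 3 4 2 1 / 2 3 1 4 / 1 2 4 3.

3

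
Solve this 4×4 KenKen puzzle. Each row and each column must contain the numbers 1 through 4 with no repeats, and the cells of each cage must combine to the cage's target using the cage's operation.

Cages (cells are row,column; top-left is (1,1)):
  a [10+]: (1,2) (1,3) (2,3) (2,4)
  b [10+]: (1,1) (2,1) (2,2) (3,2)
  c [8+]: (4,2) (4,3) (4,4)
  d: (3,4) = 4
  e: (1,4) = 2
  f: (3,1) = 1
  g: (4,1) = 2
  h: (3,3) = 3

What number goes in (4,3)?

4

E is a freebie, which forces (1,4) = 2.
F is a freebie, which forces (3,1) = 1.
Cage h is given, leaving (3,3) = 3.
Cage d is given; hence (3,4) = 4.
Cage g is a single given cell, which forces (4,1) = 2.
Cage b needs sum 10, which forces (2,2) = 1.
Row 2 now contains 1, leaving (2,4) = 3.
Row 3 now contains 4; hence (3,2) = 2.
Column 4 already has 3, so (4,4) = 1.
Cage b needs sum 10, so (1,1) = 3.
Cage a has sum 10; hence (1,2) = 4.
Cage a needs sum 10, leaving (1,3) = 1.
Row 2 already has 3; hence (2,1) = 4.
Cage a has sum 10, which forces (2,3) = 2.
Cage c needs sum 8, so (4,2) = 3.
Row 4 now contains 1, so (4,3) = 4.
Completed grid: 3 4 1 2 / 4 1 2 3 / 1 2 3 4 / 2 3 4 1.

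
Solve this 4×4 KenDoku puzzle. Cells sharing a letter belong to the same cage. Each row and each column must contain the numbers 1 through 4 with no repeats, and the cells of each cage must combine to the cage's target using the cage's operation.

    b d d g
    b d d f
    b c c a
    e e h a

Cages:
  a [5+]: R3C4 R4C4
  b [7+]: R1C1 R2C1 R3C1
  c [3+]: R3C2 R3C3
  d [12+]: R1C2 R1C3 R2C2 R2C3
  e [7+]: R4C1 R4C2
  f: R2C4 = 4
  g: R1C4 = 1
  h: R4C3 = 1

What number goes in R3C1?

G is a freebie; hence R1C4 = 1.
Cage f is a single given cell, leaving R2C4 = 4.
Cage h is a single given cell, so R4C3 = 1.
The two cells of cage c must have sum 3, leaving R3C2 = 1.
1 is placed in column 3, leaving R3C3 = 2.
2 is placed in row 3, so R3C4 = 3.
Column 4 now contains 3, so R4C4 = 2.
Cage b has sum 7; hence R1C1 = 2.
Cage d has sum 12, leaving R1C2 = 3.
Cage d has sum 12; hence R1C3 = 4.
Cage b needs sum 7, which forces R2C1 = 1.
Cage d needs sum 12, leaving R2C2 = 2.
2 is placed in column 3, which forces R2C3 = 3.
2 is placed in row 3, leaving R3C1 = 4.
Column 1 already has 4, so R4C1 = 3.
3 is placed in column 2, so R4C2 = 4.
The full grid is 2 3 4 1 / 1 2 3 4 / 4 1 2 3 / 3 4 1 2.

4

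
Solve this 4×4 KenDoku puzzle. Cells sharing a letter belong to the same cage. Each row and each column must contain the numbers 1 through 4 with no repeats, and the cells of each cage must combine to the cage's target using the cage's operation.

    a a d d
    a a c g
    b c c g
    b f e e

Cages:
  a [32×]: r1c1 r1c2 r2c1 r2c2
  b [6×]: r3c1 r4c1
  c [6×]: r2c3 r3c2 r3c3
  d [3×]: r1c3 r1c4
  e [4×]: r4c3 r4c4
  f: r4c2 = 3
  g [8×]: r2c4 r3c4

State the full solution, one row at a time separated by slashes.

4 2 1 3 / 1 4 3 2 / 3 1 2 4 / 2 3 4 1

Cage f is given, so r4c2 = 3.
The two cells of cage b must have product 6, which forces r3c1 = 3.
3 is placed in row 4; hence r4c1 = 2.
Cage c needs product 6; hence r2c3 = 3.
3 is placed in column 3, which forces r1c3 = 1.
Cage d's pair has product 3; hence r1c4 = 3.
Column 3 now contains 1, so r3c3 = 2.
Row 3 already has 2; hence r3c4 = 4.
Column 3 now contains 1, which forces r4c3 = 4.
4 is placed in column 4, so r4c4 = 1.
1 is placed in row 1; hence r1c1 = 4.
The 4 cells of cage a must have product 32, which forces r1c2 = 2.
Cage a has product 32, leaving r2c1 = 1.
The 4 cells of cage a must have product 32; hence r2c2 = 4.
4 is placed in column 4, so r2c4 = 2.
Row 3 already has 2, leaving r3c2 = 1.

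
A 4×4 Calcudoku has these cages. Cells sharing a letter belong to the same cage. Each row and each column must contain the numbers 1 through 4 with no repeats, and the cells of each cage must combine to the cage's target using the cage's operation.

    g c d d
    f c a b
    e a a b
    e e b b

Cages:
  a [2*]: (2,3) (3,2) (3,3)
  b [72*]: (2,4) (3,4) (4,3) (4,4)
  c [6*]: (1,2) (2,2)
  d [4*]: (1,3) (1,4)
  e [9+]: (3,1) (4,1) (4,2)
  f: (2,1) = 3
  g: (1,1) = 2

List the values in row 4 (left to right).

Cage g is a single given cell, which forces (1,1) = 2.
2 is placed in row 1, leaving (1,2) = 3.
F is a freebie; hence (2,1) = 3.
Column 2 already has 3, so (2,2) = 2.
Cage a needs product 2, which forces (2,3) = 1.
Row 2 already has 2, which forces (2,4) = 4.
3 is placed in column 1; hence (3,1) = 4.
The 3 cells of cage a must have product 2, leaving (3,2) = 1.
Cage a needs product 2, so (3,3) = 2.
Row 3 already has 2; hence (3,4) = 3.
Column 1 now contains 4, which forces (4,1) = 1.
Column 2 now contains 2; hence (4,2) = 4.
The 4 cells of cage b must have product 72, which forces (4,3) = 3.
4 is placed in column 4, leaving (4,4) = 2.
Column 3 already has 1; hence (1,3) = 4.
4 is placed in column 4; hence (1,4) = 1.
Completed grid: 2 3 4 1 / 3 2 1 4 / 4 1 2 3 / 1 4 3 2.

1 4 3 2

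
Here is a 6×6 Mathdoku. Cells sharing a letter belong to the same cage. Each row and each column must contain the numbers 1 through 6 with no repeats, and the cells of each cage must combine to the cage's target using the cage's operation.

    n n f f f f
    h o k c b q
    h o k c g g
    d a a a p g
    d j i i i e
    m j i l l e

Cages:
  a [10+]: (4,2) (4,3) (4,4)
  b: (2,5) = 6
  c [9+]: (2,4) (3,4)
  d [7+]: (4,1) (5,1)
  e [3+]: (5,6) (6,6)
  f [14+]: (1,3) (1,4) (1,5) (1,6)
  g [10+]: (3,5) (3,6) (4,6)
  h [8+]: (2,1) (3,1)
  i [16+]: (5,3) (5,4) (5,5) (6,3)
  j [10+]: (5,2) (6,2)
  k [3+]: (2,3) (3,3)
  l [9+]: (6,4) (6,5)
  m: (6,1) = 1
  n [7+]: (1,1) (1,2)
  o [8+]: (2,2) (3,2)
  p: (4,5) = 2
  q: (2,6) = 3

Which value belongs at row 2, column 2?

Cage b is a single given cell, which forces (2,5) = 6.
Cage q is given, so (2,6) = 3.
Cage p is given, which forces (4,5) = 2.
M is a freebie, leaving (6,1) = 1.
Row 6 already has 1, leaving (6,6) = 2.
Column 6 already has 2, so (5,6) = 1.
Cage g has sum 10, which forces (3,5) = 1.
Cage k's pair has sum 3, so (2,3) = 1.
1 is placed in row 3, so (3,3) = 2.
The only place for 4 in row 2 is (2,4).
4 is placed in column 4, which forces (3,4) = 5.
Row 3 now contains 5, leaving (3,6) = 4.
4 is placed in column 6; hence (4,6) = 5.
Column 4 now contains 5, so (6,4) = 6.
The 4 cells of cage f must have sum 14, leaving (1,4) = 1.
5 is placed in column 6, which forces (1,6) = 6.
1 is placed in column 4; hence (4,4) = 3.
The two cells of cage j must have sum 10; hence (5,2) = 6.
Column 4 already has 3, which forces (5,4) = 2.
Row 6 now contains 6, leaving (6,2) = 4.
Cage l needs two cells with sum 9, which forces (6,5) = 3.
Cage f needs sum 14; hence (1,3) = 3.
3 is placed in column 5, so (1,5) = 4.
The two cells of cage o must have sum 8; hence (2,2) = 5.
Column 2 already has 6; hence (3,2) = 3.
3 is placed in row 4, leaving (4,1) = 4.
Column 2 already has 6, which forces (4,2) = 1.
3 is placed in row 4, which forces (4,3) = 6.
The two cells of cage d must have sum 7, which forces (5,1) = 3.
The 4 cells of cage i must have sum 16, leaving (5,3) = 4.
The 4 cells of cage i must have sum 16, leaving (5,5) = 5.
Row 6 now contains 3, which forces (6,3) = 5.
Cage n's pair has sum 7; hence (1,1) = 5.
Column 2 now contains 5, leaving (1,2) = 2.
Row 2 now contains 5, leaving (2,1) = 2.
3 is placed in row 3, so (3,1) = 6.
The full grid is 5 2 3 1 4 6 / 2 5 1 4 6 3 / 6 3 2 5 1 4 / 4 1 6 3 2 5 / 3 6 4 2 5 1 / 1 4 5 6 3 2.

5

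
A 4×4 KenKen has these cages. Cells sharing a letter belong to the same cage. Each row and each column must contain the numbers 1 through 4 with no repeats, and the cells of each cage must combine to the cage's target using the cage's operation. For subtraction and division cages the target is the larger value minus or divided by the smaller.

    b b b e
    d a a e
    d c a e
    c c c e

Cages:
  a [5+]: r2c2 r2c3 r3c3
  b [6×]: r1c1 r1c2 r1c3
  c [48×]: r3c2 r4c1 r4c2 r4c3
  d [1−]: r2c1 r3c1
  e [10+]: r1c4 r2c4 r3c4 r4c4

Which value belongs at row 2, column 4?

3

In row 1, 4 can only go at r1c4, so r1c4 = 4.
Row 2 needs a 4, and only r2c1 is open for it.
Cage d needs two cells with difference 1, so r3c1 = 3.
Row 3 needs a 4, and only r3c2 is open for it.
The 4 cells of cage c must have product 48, so r4c1 = 1.
Column 2 now contains 4, which forces r4c2 = 3.
The 4 cells of cage c must have product 48, leaving r4c3 = 4.
Row 4 now contains 3; hence r4c4 = 2.
Column 1 already has 1; hence r1c1 = 2.
The 3 cells of cage b must have product 6, leaving r1c2 = 1.
The 3 cells of cage b must have product 6, which forces r1c3 = 3.
Column 2 now contains 1, so r2c2 = 2.
Column 3 now contains 3; hence r2c3 = 1.
Cage e has sum 10, leaving r2c4 = 3.
Column 3 already has 1, which forces r3c3 = 2.
Column 4 now contains 2, which forces r3c4 = 1.
Completed grid: 2 1 3 4 / 4 2 1 3 / 3 4 2 1 / 1 3 4 2.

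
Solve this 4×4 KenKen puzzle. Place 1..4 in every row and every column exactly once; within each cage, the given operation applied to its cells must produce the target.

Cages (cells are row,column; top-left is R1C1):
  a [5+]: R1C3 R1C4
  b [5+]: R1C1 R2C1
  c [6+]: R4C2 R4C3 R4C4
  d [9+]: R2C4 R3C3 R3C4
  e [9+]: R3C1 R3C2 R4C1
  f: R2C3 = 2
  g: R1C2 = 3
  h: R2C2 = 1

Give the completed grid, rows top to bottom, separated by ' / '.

G is a freebie, which forces R1C2 = 3.
Cage h is a single given cell; hence R2C2 = 1.
Cage f is given, leaving R2C3 = 2.
Column 2 already has 1, leaving R4C2 = 2.
Column 2 now contains 2, so R3C2 = 4.
Row 3 now contains 4, which forces R3C3 = 3.
Column 3 now contains 3, so R4C3 = 1.
1 is placed in row 4, which forces R4C4 = 3.
Column 3 already has 1, leaving R1C3 = 4.
Cage a's pair has sum 5; hence R1C4 = 1.
3 is placed in column 4, so R2C4 = 4.
Cage e needs sum 9; hence R3C1 = 1.
Cage d needs sum 9, leaving R3C4 = 2.
3 is placed in row 4, which forces R4C1 = 4.
Row 1 now contains 1, so R1C1 = 2.
4 is placed in row 2; hence R2C1 = 3.

2 3 4 1 / 3 1 2 4 / 1 4 3 2 / 4 2 1 3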